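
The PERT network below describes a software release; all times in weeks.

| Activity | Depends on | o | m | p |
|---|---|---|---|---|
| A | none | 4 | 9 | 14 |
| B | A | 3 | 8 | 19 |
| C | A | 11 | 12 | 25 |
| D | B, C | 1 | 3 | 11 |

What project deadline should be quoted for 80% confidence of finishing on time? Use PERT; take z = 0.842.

te_A = (4 + 4·9 + 14)/6 = 54/6 = 9; σ²_A = ((14−4)/6)² = 2.778
te_B = (3 + 4·8 + 19)/6 = 54/6 = 9; σ²_B = ((19−3)/6)² = 7.111
te_C = (11 + 4·12 + 25)/6 = 84/6 = 14; σ²_C = ((25−11)/6)² = 5.444
te_D = (1 + 4·3 + 11)/6 = 24/6 = 4; σ²_D = ((11−1)/6)² = 2.778

Forward pass:
ES_A = 0; EF_A = 9
ES_B = 9; EF_B = 9+9 = 18
ES_C = 9; EF_C = 9+14 = 23
ES_D = max(EF_B=18, EF_C=23) = 23; EF_D = 23+4 = 27
Expected project duration μ = 27 weeks. Critical path: A → C → D.

Variance along critical path = 2.778 + 5.444 + 2.778 = 11.000; σ = 3.317 weeks.
D = μ + z·σ = 27 + 0.842·3.317 = 29.8 weeks

29.8 weeks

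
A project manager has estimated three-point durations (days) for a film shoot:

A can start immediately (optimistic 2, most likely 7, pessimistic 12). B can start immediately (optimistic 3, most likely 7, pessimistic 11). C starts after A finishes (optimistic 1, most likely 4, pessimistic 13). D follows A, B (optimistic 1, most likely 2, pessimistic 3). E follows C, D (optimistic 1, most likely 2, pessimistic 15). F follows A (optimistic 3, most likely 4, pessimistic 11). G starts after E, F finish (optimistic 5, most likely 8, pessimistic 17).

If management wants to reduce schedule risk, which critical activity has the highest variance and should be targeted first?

E

te_A = (2 + 4·7 + 12)/6 = 42/6 = 7; σ²_A = ((12−2)/6)² = 2.778
te_B = (3 + 4·7 + 11)/6 = 42/6 = 7; σ²_B = ((11−3)/6)² = 1.778
te_C = (1 + 4·4 + 13)/6 = 30/6 = 5; σ²_C = ((13−1)/6)² = 4.000
te_D = (1 + 4·2 + 3)/6 = 12/6 = 2; σ²_D = ((3−1)/6)² = 0.111
te_E = (1 + 4·2 + 15)/6 = 24/6 = 4; σ²_E = ((15−1)/6)² = 5.444
te_F = (3 + 4·4 + 11)/6 = 30/6 = 5; σ²_F = ((11−3)/6)² = 1.778
te_G = (5 + 4·8 + 17)/6 = 54/6 = 9; σ²_G = ((17−5)/6)² = 4.000

Forward pass:
ES_A = 0; EF_A = 7
ES_B = 0; EF_B = 7
ES_C = 7; EF_C = 7+5 = 12
ES_D = max(EF_A=7, EF_B=7) = 7; EF_D = 7+2 = 9
ES_E = max(EF_C=12, EF_D=9) = 12; EF_E = 12+4 = 16
ES_F = 7; EF_F = 7+5 = 12
ES_G = max(EF_E=16, EF_F=12) = 16; EF_G = 16+9 = 25
Expected project duration μ = 25 days. Critical path: A → C → E → G.

Variances on critical path: σ²_A=2.778, σ²_C=4.000, σ²_E=5.444, σ²_G=4.000.
Largest is σ²_E = 5.444.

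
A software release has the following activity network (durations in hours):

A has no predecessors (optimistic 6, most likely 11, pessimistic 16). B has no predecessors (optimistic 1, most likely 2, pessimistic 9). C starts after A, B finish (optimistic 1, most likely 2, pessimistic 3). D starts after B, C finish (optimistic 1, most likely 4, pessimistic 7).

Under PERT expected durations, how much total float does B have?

te_A = (6 + 4·11 + 16)/6 = 66/6 = 11
te_B = (1 + 4·2 + 9)/6 = 18/6 = 3
te_C = (1 + 4·2 + 3)/6 = 12/6 = 2
te_D = (1 + 4·4 + 7)/6 = 24/6 = 4

Forward pass:
ES_A = 0; EF_A = 11
ES_B = 0; EF_B = 3
ES_C = max(EF_A=11, EF_B=3) = 11; EF_C = 11+2 = 13
ES_D = max(EF_B=3, EF_C=13) = 13; EF_D = 13+4 = 17
Expected project duration μ = 17 hours. Critical path: A → C → D.

Backward pass:
LF_D = 17; LS_D = 17−4 = 13
LF_C = LS_D = 13; LS_C = 13−2 = 11
LF_B = min(LS_C=11, LS_D=13) = 11; LS_B = 11−3 = 8
LF_A = LS_C = 11; LS_A = 11−11 = 0
Slack_B = LS_B − ES_B = 8 − 0 = 8

8 hours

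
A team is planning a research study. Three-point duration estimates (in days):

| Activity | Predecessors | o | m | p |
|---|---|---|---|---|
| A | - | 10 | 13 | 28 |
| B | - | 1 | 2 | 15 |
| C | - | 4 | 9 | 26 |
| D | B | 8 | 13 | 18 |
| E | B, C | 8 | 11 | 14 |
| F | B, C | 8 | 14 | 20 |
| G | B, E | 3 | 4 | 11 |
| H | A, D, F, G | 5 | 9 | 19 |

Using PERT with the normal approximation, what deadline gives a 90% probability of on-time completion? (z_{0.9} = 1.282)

te_A = (10 + 4·13 + 28)/6 = 90/6 = 15; σ²_A = ((28−10)/6)² = 9.000
te_B = (1 + 4·2 + 15)/6 = 24/6 = 4; σ²_B = ((15−1)/6)² = 5.444
te_C = (4 + 4·9 + 26)/6 = 66/6 = 11; σ²_C = ((26−4)/6)² = 13.444
te_D = (8 + 4·13 + 18)/6 = 78/6 = 13; σ²_D = ((18−8)/6)² = 2.778
te_E = (8 + 4·11 + 14)/6 = 66/6 = 11; σ²_E = ((14−8)/6)² = 1.000
te_F = (8 + 4·14 + 20)/6 = 84/6 = 14; σ²_F = ((20−8)/6)² = 4.000
te_G = (3 + 4·4 + 11)/6 = 30/6 = 5; σ²_G = ((11−3)/6)² = 1.778
te_H = (5 + 4·9 + 19)/6 = 60/6 = 10; σ²_H = ((19−5)/6)² = 5.444

Forward pass:
ES_A = 0; EF_A = 15
ES_B = 0; EF_B = 4
ES_C = 0; EF_C = 11
ES_D = 4; EF_D = 4+13 = 17
ES_E = max(EF_B=4, EF_C=11) = 11; EF_E = 11+11 = 22
ES_F = max(EF_B=4, EF_C=11) = 11; EF_F = 11+14 = 25
ES_G = max(EF_B=4, EF_E=22) = 22; EF_G = 22+5 = 27
ES_H = max(EF_A=15, EF_D=17, EF_F=25, EF_G=27) = 27; EF_H = 27+10 = 37
Expected project duration μ = 37 days. Critical path: C → E → G → H.

Variance along critical path = 13.444 + 1.000 + 1.778 + 5.444 = 21.667; σ = 4.655 days.
D = μ + z·σ = 37 + 1.282·4.655 = 43.0 days

43.0 days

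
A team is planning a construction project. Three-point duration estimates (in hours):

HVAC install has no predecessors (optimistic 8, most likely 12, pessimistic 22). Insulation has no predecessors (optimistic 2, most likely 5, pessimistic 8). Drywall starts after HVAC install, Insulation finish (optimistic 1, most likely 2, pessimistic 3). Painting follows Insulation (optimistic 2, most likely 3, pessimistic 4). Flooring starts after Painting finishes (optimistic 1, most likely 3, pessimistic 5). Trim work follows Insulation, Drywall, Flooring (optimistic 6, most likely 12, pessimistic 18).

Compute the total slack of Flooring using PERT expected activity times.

4 hours

te_HVAC install = (8 + 4·12 + 22)/6 = 78/6 = 13
te_Insulation = (2 + 4·5 + 8)/6 = 30/6 = 5
te_Drywall = (1 + 4·2 + 3)/6 = 12/6 = 2
te_Painting = (2 + 4·3 + 4)/6 = 18/6 = 3
te_Flooring = (1 + 4·3 + 5)/6 = 18/6 = 3
te_Trim work = (6 + 4·12 + 18)/6 = 72/6 = 12

Forward pass:
ES_HVAC install = 0; EF_HVAC install = 13
ES_Insulation = 0; EF_Insulation = 5
ES_Drywall = max(EF_HVAC install=13, EF_Insulation=5) = 13; EF_Drywall = 13+2 = 15
ES_Painting = 5; EF_Painting = 5+3 = 8
ES_Flooring = 8; EF_Flooring = 8+3 = 11
ES_Trim work = max(EF_Insulation=5, EF_Drywall=15, EF_Flooring=11) = 15; EF_Trim work = 15+12 = 27
Expected project duration μ = 27 hours. Critical path: HVAC install → Drywall → Trim work.

Backward pass:
LF_Trim work = 27; LS_Trim work = 27−12 = 15
LF_Flooring = LS_Trim work = 15; LS_Flooring = 15−3 = 12
LF_Painting = LS_Flooring = 12; LS_Painting = 12−3 = 9
LF_Drywall = LS_Trim work = 15; LS_Drywall = 15−2 = 13
LF_Insulation = min(LS_Drywall=13, LS_Painting=9, LS_Trim work=15) = 9; LS_Insulation = 9−5 = 4
LF_HVAC install = LS_Drywall = 13; LS_HVAC install = 13−13 = 0
Slack_Flooring = LS_Flooring − ES_Flooring = 12 − 8 = 4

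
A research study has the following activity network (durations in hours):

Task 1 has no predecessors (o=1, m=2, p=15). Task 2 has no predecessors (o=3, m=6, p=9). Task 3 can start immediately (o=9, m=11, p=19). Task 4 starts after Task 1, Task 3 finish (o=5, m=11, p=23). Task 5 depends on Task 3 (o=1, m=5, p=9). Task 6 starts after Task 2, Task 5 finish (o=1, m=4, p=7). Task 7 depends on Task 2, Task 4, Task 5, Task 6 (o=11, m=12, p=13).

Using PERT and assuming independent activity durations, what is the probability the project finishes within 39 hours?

0.808

te_Task 1 = (1 + 4·2 + 15)/6 = 24/6 = 4; σ²_Task 1 = ((15−1)/6)² = 5.444
te_Task 2 = (3 + 4·6 + 9)/6 = 36/6 = 6; σ²_Task 2 = ((9−3)/6)² = 1.000
te_Task 3 = (9 + 4·11 + 19)/6 = 72/6 = 12; σ²_Task 3 = ((19−9)/6)² = 2.778
te_Task 4 = (5 + 4·11 + 23)/6 = 72/6 = 12; σ²_Task 4 = ((23−5)/6)² = 9.000
te_Task 5 = (1 + 4·5 + 9)/6 = 30/6 = 5; σ²_Task 5 = ((9−1)/6)² = 1.778
te_Task 6 = (1 + 4·4 + 7)/6 = 24/6 = 4; σ²_Task 6 = ((7−1)/6)² = 1.000
te_Task 7 = (11 + 4·12 + 13)/6 = 72/6 = 12; σ²_Task 7 = ((13−11)/6)² = 0.111

Forward pass:
ES_Task 1 = 0; EF_Task 1 = 4
ES_Task 2 = 0; EF_Task 2 = 6
ES_Task 3 = 0; EF_Task 3 = 12
ES_Task 4 = max(EF_Task 1=4, EF_Task 3=12) = 12; EF_Task 4 = 12+12 = 24
ES_Task 5 = 12; EF_Task 5 = 12+5 = 17
ES_Task 6 = max(EF_Task 2=6, EF_Task 5=17) = 17; EF_Task 6 = 17+4 = 21
ES_Task 7 = max(EF_Task 2=6, EF_Task 4=24, EF_Task 5=17, EF_Task 6=21) = 24; EF_Task 7 = 24+12 = 36
Expected project duration μ = 36 hours. Critical path: Task 3 → Task 4 → Task 7.

Variance along critical path = 2.778 + 9.000 + 0.111 = 11.889; σ = √11.889 = 3.448 hours.
Z = (39 − 36) / 3.448 = 0.870
P(T ≤ 39) = Φ(0.870) ≈ 0.808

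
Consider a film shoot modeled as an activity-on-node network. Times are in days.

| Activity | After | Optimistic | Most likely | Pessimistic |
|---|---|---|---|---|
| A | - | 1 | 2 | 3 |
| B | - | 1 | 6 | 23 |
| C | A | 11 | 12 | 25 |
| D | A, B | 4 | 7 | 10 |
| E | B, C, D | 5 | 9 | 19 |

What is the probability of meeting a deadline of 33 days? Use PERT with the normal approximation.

0.983

te_A = (1 + 4·2 + 3)/6 = 12/6 = 2; σ²_A = ((3−1)/6)² = 0.111
te_B = (1 + 4·6 + 23)/6 = 48/6 = 8; σ²_B = ((23−1)/6)² = 13.444
te_C = (11 + 4·12 + 25)/6 = 84/6 = 14; σ²_C = ((25−11)/6)² = 5.444
te_D = (4 + 4·7 + 10)/6 = 42/6 = 7; σ²_D = ((10−4)/6)² = 1.000
te_E = (5 + 4·9 + 19)/6 = 60/6 = 10; σ²_E = ((19−5)/6)² = 5.444

Forward pass:
ES_A = 0; EF_A = 2
ES_B = 0; EF_B = 8
ES_C = 2; EF_C = 2+14 = 16
ES_D = max(EF_A=2, EF_B=8) = 8; EF_D = 8+7 = 15
ES_E = max(EF_B=8, EF_C=16, EF_D=15) = 16; EF_E = 16+10 = 26
Expected project duration μ = 26 days. Critical path: A → C → E.

Variance along critical path = 0.111 + 5.444 + 5.444 = 11.000; σ = √11.000 = 3.317 days.
Z = (33 − 26) / 3.317 = 2.111
P(T ≤ 33) = Φ(2.111) ≈ 0.983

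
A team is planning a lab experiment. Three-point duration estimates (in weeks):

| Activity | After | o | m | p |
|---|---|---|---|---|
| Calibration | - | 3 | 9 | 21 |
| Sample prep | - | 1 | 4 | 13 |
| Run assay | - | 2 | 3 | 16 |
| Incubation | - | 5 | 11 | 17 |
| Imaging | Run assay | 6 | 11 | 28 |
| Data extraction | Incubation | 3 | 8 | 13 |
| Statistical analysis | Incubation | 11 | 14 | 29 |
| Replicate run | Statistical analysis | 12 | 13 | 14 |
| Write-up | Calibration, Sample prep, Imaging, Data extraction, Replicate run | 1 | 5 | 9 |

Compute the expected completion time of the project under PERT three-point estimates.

te_Calibration = (3 + 4·9 + 21)/6 = 60/6 = 10
te_Sample prep = (1 + 4·4 + 13)/6 = 30/6 = 5
te_Run assay = (2 + 4·3 + 16)/6 = 30/6 = 5
te_Incubation = (5 + 4·11 + 17)/6 = 66/6 = 11
te_Imaging = (6 + 4·11 + 28)/6 = 78/6 = 13
te_Data extraction = (3 + 4·8 + 13)/6 = 48/6 = 8
te_Statistical analysis = (11 + 4·14 + 29)/6 = 96/6 = 16
te_Replicate run = (12 + 4·13 + 14)/6 = 78/6 = 13
te_Write-up = (1 + 4·5 + 9)/6 = 30/6 = 5

Forward pass:
ES_Calibration = 0; EF_Calibration = 10
ES_Sample prep = 0; EF_Sample prep = 5
ES_Run assay = 0; EF_Run assay = 5
ES_Incubation = 0; EF_Incubation = 11
ES_Imaging = 5; EF_Imaging = 5+13 = 18
ES_Data extraction = 11; EF_Data extraction = 11+8 = 19
ES_Statistical analysis = 11; EF_Statistical analysis = 11+16 = 27
ES_Replicate run = 27; EF_Replicate run = 27+13 = 40
ES_Write-up = max(EF_Calibration=10, EF_Sample prep=5, EF_Imaging=18, EF_Data extraction=19, EF_Replicate run=40) = 40; EF_Write-up = 40+5 = 45
Expected project duration μ = 45 weeks. Critical path: Incubation → Statistical analysis → Replicate run → Write-up.

45 weeks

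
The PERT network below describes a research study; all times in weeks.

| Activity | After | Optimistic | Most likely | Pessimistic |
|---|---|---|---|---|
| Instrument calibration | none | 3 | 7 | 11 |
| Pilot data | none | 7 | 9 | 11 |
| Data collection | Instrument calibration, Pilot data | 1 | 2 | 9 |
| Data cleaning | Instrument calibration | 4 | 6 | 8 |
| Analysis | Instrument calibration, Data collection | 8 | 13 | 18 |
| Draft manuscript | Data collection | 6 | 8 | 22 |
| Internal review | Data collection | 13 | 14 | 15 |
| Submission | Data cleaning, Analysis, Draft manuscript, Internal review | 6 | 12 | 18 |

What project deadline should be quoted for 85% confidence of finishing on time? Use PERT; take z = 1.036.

40.6 weeks

te_Instrument calibration = (3 + 4·7 + 11)/6 = 42/6 = 7; σ²_Instrument calibration = ((11−3)/6)² = 1.778
te_Pilot data = (7 + 4·9 + 11)/6 = 54/6 = 9; σ²_Pilot data = ((11−7)/6)² = 0.444
te_Data collection = (1 + 4·2 + 9)/6 = 18/6 = 3; σ²_Data collection = ((9−1)/6)² = 1.778
te_Data cleaning = (4 + 4·6 + 8)/6 = 36/6 = 6; σ²_Data cleaning = ((8−4)/6)² = 0.444
te_Analysis = (8 + 4·13 + 18)/6 = 78/6 = 13; σ²_Analysis = ((18−8)/6)² = 2.778
te_Draft manuscript = (6 + 4·8 + 22)/6 = 60/6 = 10; σ²_Draft manuscript = ((22−6)/6)² = 7.111
te_Internal review = (13 + 4·14 + 15)/6 = 84/6 = 14; σ²_Internal review = ((15−13)/6)² = 0.111
te_Submission = (6 + 4·12 + 18)/6 = 72/6 = 12; σ²_Submission = ((18−6)/6)² = 4.000

Forward pass:
ES_Instrument calibration = 0; EF_Instrument calibration = 7
ES_Pilot data = 0; EF_Pilot data = 9
ES_Data collection = max(EF_Instrument calibration=7, EF_Pilot data=9) = 9; EF_Data collection = 9+3 = 12
ES_Data cleaning = 7; EF_Data cleaning = 7+6 = 13
ES_Analysis = max(EF_Instrument calibration=7, EF_Data collection=12) = 12; EF_Analysis = 12+13 = 25
ES_Draft manuscript = 12; EF_Draft manuscript = 12+10 = 22
ES_Internal review = 12; EF_Internal review = 12+14 = 26
ES_Submission = max(EF_Data cleaning=13, EF_Analysis=25, EF_Draft manuscript=22, EF_Internal review=26) = 26; EF_Submission = 26+12 = 38
Expected project duration μ = 38 weeks. Critical path: Pilot data → Data collection → Internal review → Submission.

Variance along critical path = 0.444 + 1.778 + 0.111 + 4.000 = 6.333; σ = 2.517 weeks.
D = μ + z·σ = 38 + 1.036·2.517 = 40.6 weeks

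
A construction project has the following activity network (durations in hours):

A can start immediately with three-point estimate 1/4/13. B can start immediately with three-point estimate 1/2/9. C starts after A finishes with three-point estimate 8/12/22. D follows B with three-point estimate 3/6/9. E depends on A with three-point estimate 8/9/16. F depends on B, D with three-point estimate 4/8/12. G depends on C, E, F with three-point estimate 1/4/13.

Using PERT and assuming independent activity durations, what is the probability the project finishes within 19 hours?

te_A = (1 + 4·4 + 13)/6 = 30/6 = 5; σ²_A = ((13−1)/6)² = 4.000
te_B = (1 + 4·2 + 9)/6 = 18/6 = 3; σ²_B = ((9−1)/6)² = 1.778
te_C = (8 + 4·12 + 22)/6 = 78/6 = 13; σ²_C = ((22−8)/6)² = 5.444
te_D = (3 + 4·6 + 9)/6 = 36/6 = 6; σ²_D = ((9−3)/6)² = 1.000
te_E = (8 + 4·9 + 16)/6 = 60/6 = 10; σ²_E = ((16−8)/6)² = 1.778
te_F = (4 + 4·8 + 12)/6 = 48/6 = 8; σ²_F = ((12−4)/6)² = 1.778
te_G = (1 + 4·4 + 13)/6 = 30/6 = 5; σ²_G = ((13−1)/6)² = 4.000

Forward pass:
ES_A = 0; EF_A = 5
ES_B = 0; EF_B = 3
ES_C = 5; EF_C = 5+13 = 18
ES_D = 3; EF_D = 3+6 = 9
ES_E = 5; EF_E = 5+10 = 15
ES_F = max(EF_B=3, EF_D=9) = 9; EF_F = 9+8 = 17
ES_G = max(EF_C=18, EF_E=15, EF_F=17) = 18; EF_G = 18+5 = 23
Expected project duration μ = 23 hours. Critical path: A → C → G.

Variance along critical path = 4.000 + 5.444 + 4.000 = 13.444; σ = √13.444 = 3.667 hours.
Z = (19 − 23) / 3.667 = -1.091
P(T ≤ 19) = Φ(-1.091) ≈ 0.138

0.138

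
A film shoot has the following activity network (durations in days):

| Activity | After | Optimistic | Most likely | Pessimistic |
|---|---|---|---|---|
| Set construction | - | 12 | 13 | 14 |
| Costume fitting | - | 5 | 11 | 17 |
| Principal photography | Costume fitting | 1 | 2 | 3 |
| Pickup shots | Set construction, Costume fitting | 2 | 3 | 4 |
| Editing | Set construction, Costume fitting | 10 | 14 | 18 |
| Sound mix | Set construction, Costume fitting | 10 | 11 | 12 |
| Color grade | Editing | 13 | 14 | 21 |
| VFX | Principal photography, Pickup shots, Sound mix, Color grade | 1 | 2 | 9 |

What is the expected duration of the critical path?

te_Set construction = (12 + 4·13 + 14)/6 = 78/6 = 13
te_Costume fitting = (5 + 4·11 + 17)/6 = 66/6 = 11
te_Principal photography = (1 + 4·2 + 3)/6 = 12/6 = 2
te_Pickup shots = (2 + 4·3 + 4)/6 = 18/6 = 3
te_Editing = (10 + 4·14 + 18)/6 = 84/6 = 14
te_Sound mix = (10 + 4·11 + 12)/6 = 66/6 = 11
te_Color grade = (13 + 4·14 + 21)/6 = 90/6 = 15
te_VFX = (1 + 4·2 + 9)/6 = 18/6 = 3

Forward pass:
ES_Set construction = 0; EF_Set construction = 13
ES_Costume fitting = 0; EF_Costume fitting = 11
ES_Principal photography = 11; EF_Principal photography = 11+2 = 13
ES_Pickup shots = max(EF_Set construction=13, EF_Costume fitting=11) = 13; EF_Pickup shots = 13+3 = 16
ES_Editing = max(EF_Set construction=13, EF_Costume fitting=11) = 13; EF_Editing = 13+14 = 27
ES_Sound mix = max(EF_Set construction=13, EF_Costume fitting=11) = 13; EF_Sound mix = 13+11 = 24
ES_Color grade = 27; EF_Color grade = 27+15 = 42
ES_VFX = max(EF_Principal photography=13, EF_Pickup shots=16, EF_Sound mix=24, EF_Color grade=42) = 42; EF_VFX = 42+3 = 45
Expected project duration μ = 45 days. Critical path: Set construction → Editing → Color grade → VFX.

45 days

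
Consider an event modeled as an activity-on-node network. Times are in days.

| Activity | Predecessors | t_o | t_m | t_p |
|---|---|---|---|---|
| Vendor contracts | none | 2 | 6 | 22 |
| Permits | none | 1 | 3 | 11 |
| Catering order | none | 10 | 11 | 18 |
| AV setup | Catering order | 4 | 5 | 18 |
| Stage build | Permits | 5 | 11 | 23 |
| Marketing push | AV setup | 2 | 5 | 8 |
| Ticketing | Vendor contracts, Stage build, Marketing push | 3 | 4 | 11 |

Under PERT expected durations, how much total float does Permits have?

te_Vendor contracts = (2 + 4·6 + 22)/6 = 48/6 = 8
te_Permits = (1 + 4·3 + 11)/6 = 24/6 = 4
te_Catering order = (10 + 4·11 + 18)/6 = 72/6 = 12
te_AV setup = (4 + 4·5 + 18)/6 = 42/6 = 7
te_Stage build = (5 + 4·11 + 23)/6 = 72/6 = 12
te_Marketing push = (2 + 4·5 + 8)/6 = 30/6 = 5
te_Ticketing = (3 + 4·4 + 11)/6 = 30/6 = 5

Forward pass:
ES_Vendor contracts = 0; EF_Vendor contracts = 8
ES_Permits = 0; EF_Permits = 4
ES_Catering order = 0; EF_Catering order = 12
ES_AV setup = 12; EF_AV setup = 12+7 = 19
ES_Stage build = 4; EF_Stage build = 4+12 = 16
ES_Marketing push = 19; EF_Marketing push = 19+5 = 24
ES_Ticketing = max(EF_Vendor contracts=8, EF_Stage build=16, EF_Marketing push=24) = 24; EF_Ticketing = 24+5 = 29
Expected project duration μ = 29 days. Critical path: Catering order → AV setup → Marketing push → Ticketing.

Backward pass:
LF_Ticketing = 29; LS_Ticketing = 29−5 = 24
LF_Marketing push = LS_Ticketing = 24; LS_Marketing push = 24−5 = 19
LF_Stage build = LS_Ticketing = 24; LS_Stage build = 24−12 = 12
LF_AV setup = LS_Marketing push = 19; LS_AV setup = 19−7 = 12
LF_Catering order = LS_AV setup = 12; LS_Catering order = 12−12 = 0
LF_Permits = LS_Stage build = 12; LS_Permits = 12−4 = 8
LF_Vendor contracts = LS_Ticketing = 24; LS_Vendor contracts = 24−8 = 16
Slack_Permits = LS_Permits − ES_Permits = 8 − 0 = 8

8 days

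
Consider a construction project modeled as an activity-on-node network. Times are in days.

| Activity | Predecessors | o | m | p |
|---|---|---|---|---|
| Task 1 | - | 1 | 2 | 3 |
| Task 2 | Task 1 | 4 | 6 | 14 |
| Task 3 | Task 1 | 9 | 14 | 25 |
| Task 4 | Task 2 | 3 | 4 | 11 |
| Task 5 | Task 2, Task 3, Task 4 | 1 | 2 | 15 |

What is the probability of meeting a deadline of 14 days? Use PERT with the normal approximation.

te_Task 1 = (1 + 4·2 + 3)/6 = 12/6 = 2; σ²_Task 1 = ((3−1)/6)² = 0.111
te_Task 2 = (4 + 4·6 + 14)/6 = 42/6 = 7; σ²_Task 2 = ((14−4)/6)² = 2.778
te_Task 3 = (9 + 4·14 + 25)/6 = 90/6 = 15; σ²_Task 3 = ((25−9)/6)² = 7.111
te_Task 4 = (3 + 4·4 + 11)/6 = 30/6 = 5; σ²_Task 4 = ((11−3)/6)² = 1.778
te_Task 5 = (1 + 4·2 + 15)/6 = 24/6 = 4; σ²_Task 5 = ((15−1)/6)² = 5.444

Forward pass:
ES_Task 1 = 0; EF_Task 1 = 2
ES_Task 2 = 2; EF_Task 2 = 2+7 = 9
ES_Task 3 = 2; EF_Task 3 = 2+15 = 17
ES_Task 4 = 9; EF_Task 4 = 9+5 = 14
ES_Task 5 = max(EF_Task 2=9, EF_Task 3=17, EF_Task 4=14) = 17; EF_Task 5 = 17+4 = 21
Expected project duration μ = 21 days. Critical path: Task 1 → Task 3 → Task 5.

Variance along critical path = 0.111 + 7.111 + 5.444 = 12.667; σ = √12.667 = 3.559 days.
Z = (14 − 21) / 3.559 = -1.967
P(T ≤ 14) = Φ(-1.967) ≈ 0.025

0.025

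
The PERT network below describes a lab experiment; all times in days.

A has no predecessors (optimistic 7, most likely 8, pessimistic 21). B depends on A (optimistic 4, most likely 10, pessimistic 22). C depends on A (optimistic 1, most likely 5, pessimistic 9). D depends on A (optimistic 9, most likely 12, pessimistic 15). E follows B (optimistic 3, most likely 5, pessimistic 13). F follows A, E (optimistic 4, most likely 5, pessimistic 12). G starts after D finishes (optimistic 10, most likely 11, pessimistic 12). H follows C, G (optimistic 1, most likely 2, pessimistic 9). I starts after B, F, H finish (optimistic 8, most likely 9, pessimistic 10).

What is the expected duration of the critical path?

45 days

te_A = (7 + 4·8 + 21)/6 = 60/6 = 10
te_B = (4 + 4·10 + 22)/6 = 66/6 = 11
te_C = (1 + 4·5 + 9)/6 = 30/6 = 5
te_D = (9 + 4·12 + 15)/6 = 72/6 = 12
te_E = (3 + 4·5 + 13)/6 = 36/6 = 6
te_F = (4 + 4·5 + 12)/6 = 36/6 = 6
te_G = (10 + 4·11 + 12)/6 = 66/6 = 11
te_H = (1 + 4·2 + 9)/6 = 18/6 = 3
te_I = (8 + 4·9 + 10)/6 = 54/6 = 9

Forward pass:
ES_A = 0; EF_A = 10
ES_B = 10; EF_B = 10+11 = 21
ES_C = 10; EF_C = 10+5 = 15
ES_D = 10; EF_D = 10+12 = 22
ES_E = 21; EF_E = 21+6 = 27
ES_F = max(EF_A=10, EF_E=27) = 27; EF_F = 27+6 = 33
ES_G = 22; EF_G = 22+11 = 33
ES_H = max(EF_C=15, EF_G=33) = 33; EF_H = 33+3 = 36
ES_I = max(EF_B=21, EF_F=33, EF_H=36) = 36; EF_I = 36+9 = 45
Expected project duration μ = 45 days. Critical path: A → D → G → H → I.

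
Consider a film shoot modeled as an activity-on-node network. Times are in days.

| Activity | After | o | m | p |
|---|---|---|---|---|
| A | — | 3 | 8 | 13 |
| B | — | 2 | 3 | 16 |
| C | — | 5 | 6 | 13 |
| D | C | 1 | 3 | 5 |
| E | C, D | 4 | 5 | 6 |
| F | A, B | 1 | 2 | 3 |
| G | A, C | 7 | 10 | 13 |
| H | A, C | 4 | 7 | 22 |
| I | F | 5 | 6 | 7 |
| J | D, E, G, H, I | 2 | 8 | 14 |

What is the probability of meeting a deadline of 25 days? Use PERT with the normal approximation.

te_A = (3 + 4·8 + 13)/6 = 48/6 = 8; σ²_A = ((13−3)/6)² = 2.778
te_B = (2 + 4·3 + 16)/6 = 30/6 = 5; σ²_B = ((16−2)/6)² = 5.444
te_C = (5 + 4·6 + 13)/6 = 42/6 = 7; σ²_C = ((13−5)/6)² = 1.778
te_D = (1 + 4·3 + 5)/6 = 18/6 = 3; σ²_D = ((5−1)/6)² = 0.444
te_E = (4 + 4·5 + 6)/6 = 30/6 = 5; σ²_E = ((6−4)/6)² = 0.111
te_F = (1 + 4·2 + 3)/6 = 12/6 = 2; σ²_F = ((3−1)/6)² = 0.111
te_G = (7 + 4·10 + 13)/6 = 60/6 = 10; σ²_G = ((13−7)/6)² = 1.000
te_H = (4 + 4·7 + 22)/6 = 54/6 = 9; σ²_H = ((22−4)/6)² = 9.000
te_I = (5 + 4·6 + 7)/6 = 36/6 = 6; σ²_I = ((7−5)/6)² = 0.111
te_J = (2 + 4·8 + 14)/6 = 48/6 = 8; σ²_J = ((14−2)/6)² = 4.000

Forward pass:
ES_A = 0; EF_A = 8
ES_B = 0; EF_B = 5
ES_C = 0; EF_C = 7
ES_D = 7; EF_D = 7+3 = 10
ES_E = max(EF_C=7, EF_D=10) = 10; EF_E = 10+5 = 15
ES_F = max(EF_A=8, EF_B=5) = 8; EF_F = 8+2 = 10
ES_G = max(EF_A=8, EF_C=7) = 8; EF_G = 8+10 = 18
ES_H = max(EF_A=8, EF_C=7) = 8; EF_H = 8+9 = 17
ES_I = 10; EF_I = 10+6 = 16
ES_J = max(EF_D=10, EF_E=15, EF_G=18, EF_H=17, EF_I=16) = 18; EF_J = 18+8 = 26
Expected project duration μ = 26 days. Critical path: A → G → J.

Variance along critical path = 2.778 + 1.000 + 4.000 = 7.778; σ = √7.778 = 2.789 days.
Z = (25 − 26) / 2.789 = -0.359
P(T ≤ 25) = Φ(-0.359) ≈ 0.360

0.360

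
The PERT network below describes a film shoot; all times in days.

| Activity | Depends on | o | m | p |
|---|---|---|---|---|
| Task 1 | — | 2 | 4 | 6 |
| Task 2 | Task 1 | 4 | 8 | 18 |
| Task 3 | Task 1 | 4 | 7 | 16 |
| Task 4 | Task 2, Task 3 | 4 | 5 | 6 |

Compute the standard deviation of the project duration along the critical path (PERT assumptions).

te_Task 1 = (2 + 4·4 + 6)/6 = 24/6 = 4; σ²_Task 1 = ((6−2)/6)² = 0.444
te_Task 2 = (4 + 4·8 + 18)/6 = 54/6 = 9; σ²_Task 2 = ((18−4)/6)² = 5.444
te_Task 3 = (4 + 4·7 + 16)/6 = 48/6 = 8; σ²_Task 3 = ((16−4)/6)² = 4.000
te_Task 4 = (4 + 4·5 + 6)/6 = 30/6 = 5; σ²_Task 4 = ((6−4)/6)² = 0.111

Forward pass:
ES_Task 1 = 0; EF_Task 1 = 4
ES_Task 2 = 4; EF_Task 2 = 4+9 = 13
ES_Task 3 = 4; EF_Task 3 = 4+8 = 12
ES_Task 4 = max(EF_Task 2=13, EF_Task 3=12) = 13; EF_Task 4 = 13+5 = 18
Expected project duration μ = 18 days. Critical path: Task 1 → Task 2 → Task 4.

Variance along critical path = 0.444 + 5.444 + 0.111 = 6.000
σ = √6.000 = 2.449 days

2.45 days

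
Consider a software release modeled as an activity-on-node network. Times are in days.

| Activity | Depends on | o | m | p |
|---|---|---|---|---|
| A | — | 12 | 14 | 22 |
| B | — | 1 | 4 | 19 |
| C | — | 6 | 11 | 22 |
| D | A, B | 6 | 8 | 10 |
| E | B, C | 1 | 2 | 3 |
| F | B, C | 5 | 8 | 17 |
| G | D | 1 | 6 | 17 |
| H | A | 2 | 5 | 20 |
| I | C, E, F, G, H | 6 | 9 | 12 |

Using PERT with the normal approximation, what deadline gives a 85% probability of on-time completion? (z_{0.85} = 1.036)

te_A = (12 + 4·14 + 22)/6 = 90/6 = 15; σ²_A = ((22−12)/6)² = 2.778
te_B = (1 + 4·4 + 19)/6 = 36/6 = 6; σ²_B = ((19−1)/6)² = 9.000
te_C = (6 + 4·11 + 22)/6 = 72/6 = 12; σ²_C = ((22−6)/6)² = 7.111
te_D = (6 + 4·8 + 10)/6 = 48/6 = 8; σ²_D = ((10−6)/6)² = 0.444
te_E = (1 + 4·2 + 3)/6 = 12/6 = 2; σ²_E = ((3−1)/6)² = 0.111
te_F = (5 + 4·8 + 17)/6 = 54/6 = 9; σ²_F = ((17−5)/6)² = 4.000
te_G = (1 + 4·6 + 17)/6 = 42/6 = 7; σ²_G = ((17−1)/6)² = 7.111
te_H = (2 + 4·5 + 20)/6 = 42/6 = 7; σ²_H = ((20−2)/6)² = 9.000
te_I = (6 + 4·9 + 12)/6 = 54/6 = 9; σ²_I = ((12−6)/6)² = 1.000

Forward pass:
ES_A = 0; EF_A = 15
ES_B = 0; EF_B = 6
ES_C = 0; EF_C = 12
ES_D = max(EF_A=15, EF_B=6) = 15; EF_D = 15+8 = 23
ES_E = max(EF_B=6, EF_C=12) = 12; EF_E = 12+2 = 14
ES_F = max(EF_B=6, EF_C=12) = 12; EF_F = 12+9 = 21
ES_G = 23; EF_G = 23+7 = 30
ES_H = 15; EF_H = 15+7 = 22
ES_I = max(EF_C=12, EF_E=14, EF_F=21, EF_G=30, EF_H=22) = 30; EF_I = 30+9 = 39
Expected project duration μ = 39 days. Critical path: A → D → G → I.

Variance along critical path = 2.778 + 0.444 + 7.111 + 1.000 = 11.333; σ = 3.367 days.
D = μ + z·σ = 39 + 1.036·3.367 = 42.5 days

42.5 days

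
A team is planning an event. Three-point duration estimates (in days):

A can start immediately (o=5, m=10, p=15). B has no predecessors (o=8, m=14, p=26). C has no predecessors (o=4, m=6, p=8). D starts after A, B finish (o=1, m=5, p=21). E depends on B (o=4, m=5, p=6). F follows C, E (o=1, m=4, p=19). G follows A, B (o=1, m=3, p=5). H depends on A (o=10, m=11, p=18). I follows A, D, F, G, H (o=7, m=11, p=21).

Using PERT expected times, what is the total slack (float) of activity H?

te_A = (5 + 4·10 + 15)/6 = 60/6 = 10
te_B = (8 + 4·14 + 26)/6 = 90/6 = 15
te_C = (4 + 4·6 + 8)/6 = 36/6 = 6
te_D = (1 + 4·5 + 21)/6 = 42/6 = 7
te_E = (4 + 4·5 + 6)/6 = 30/6 = 5
te_F = (1 + 4·4 + 19)/6 = 36/6 = 6
te_G = (1 + 4·3 + 5)/6 = 18/6 = 3
te_H = (10 + 4·11 + 18)/6 = 72/6 = 12
te_I = (7 + 4·11 + 21)/6 = 72/6 = 12

Forward pass:
ES_A = 0; EF_A = 10
ES_B = 0; EF_B = 15
ES_C = 0; EF_C = 6
ES_D = max(EF_A=10, EF_B=15) = 15; EF_D = 15+7 = 22
ES_E = 15; EF_E = 15+5 = 20
ES_F = max(EF_C=6, EF_E=20) = 20; EF_F = 20+6 = 26
ES_G = max(EF_A=10, EF_B=15) = 15; EF_G = 15+3 = 18
ES_H = 10; EF_H = 10+12 = 22
ES_I = max(EF_A=10, EF_D=22, EF_F=26, EF_G=18, EF_H=22) = 26; EF_I = 26+12 = 38
Expected project duration μ = 38 days. Critical path: B → E → F → I.

Backward pass:
LF_I = 38; LS_I = 38−12 = 26
LF_H = LS_I = 26; LS_H = 26−12 = 14
LF_G = LS_I = 26; LS_G = 26−3 = 23
LF_F = LS_I = 26; LS_F = 26−6 = 20
LF_E = LS_F = 20; LS_E = 20−5 = 15
LF_D = LS_I = 26; LS_D = 26−7 = 19
LF_C = LS_F = 20; LS_C = 20−6 = 14
LF_B = min(LS_D=19, LS_E=15, LS_G=23) = 15; LS_B = 15−15 = 0
LF_A = min(LS_D=19, LS_G=23, LS_H=14, LS_I=26) = 14; LS_A = 14−10 = 4
Slack_H = LS_H − ES_H = 14 − 10 = 4

4 days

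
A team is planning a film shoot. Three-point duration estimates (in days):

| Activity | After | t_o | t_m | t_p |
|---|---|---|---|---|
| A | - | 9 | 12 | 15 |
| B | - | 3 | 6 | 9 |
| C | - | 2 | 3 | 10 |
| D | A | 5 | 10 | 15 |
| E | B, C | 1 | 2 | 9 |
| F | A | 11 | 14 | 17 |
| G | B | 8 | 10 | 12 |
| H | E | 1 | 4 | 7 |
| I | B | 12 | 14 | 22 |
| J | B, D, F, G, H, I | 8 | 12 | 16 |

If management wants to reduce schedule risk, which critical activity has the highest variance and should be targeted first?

te_A = (9 + 4·12 + 15)/6 = 72/6 = 12; σ²_A = ((15−9)/6)² = 1.000
te_B = (3 + 4·6 + 9)/6 = 36/6 = 6; σ²_B = ((9−3)/6)² = 1.000
te_C = (2 + 4·3 + 10)/6 = 24/6 = 4; σ²_C = ((10−2)/6)² = 1.778
te_D = (5 + 4·10 + 15)/6 = 60/6 = 10; σ²_D = ((15−5)/6)² = 2.778
te_E = (1 + 4·2 + 9)/6 = 18/6 = 3; σ²_E = ((9−1)/6)² = 1.778
te_F = (11 + 4·14 + 17)/6 = 84/6 = 14; σ²_F = ((17−11)/6)² = 1.000
te_G = (8 + 4·10 + 12)/6 = 60/6 = 10; σ²_G = ((12−8)/6)² = 0.444
te_H = (1 + 4·4 + 7)/6 = 24/6 = 4; σ²_H = ((7−1)/6)² = 1.000
te_I = (12 + 4·14 + 22)/6 = 90/6 = 15; σ²_I = ((22−12)/6)² = 2.778
te_J = (8 + 4·12 + 16)/6 = 72/6 = 12; σ²_J = ((16−8)/6)² = 1.778

Forward pass:
ES_A = 0; EF_A = 12
ES_B = 0; EF_B = 6
ES_C = 0; EF_C = 4
ES_D = 12; EF_D = 12+10 = 22
ES_E = max(EF_B=6, EF_C=4) = 6; EF_E = 6+3 = 9
ES_F = 12; EF_F = 12+14 = 26
ES_G = 6; EF_G = 6+10 = 16
ES_H = 9; EF_H = 9+4 = 13
ES_I = 6; EF_I = 6+15 = 21
ES_J = max(EF_B=6, EF_D=22, EF_F=26, EF_G=16, EF_H=13, EF_I=21) = 26; EF_J = 26+12 = 38
Expected project duration μ = 38 days. Critical path: A → F → J.

Variances on critical path: σ²_A=1.000, σ²_F=1.000, σ²_J=1.778.
Largest is σ²_J = 1.778.

J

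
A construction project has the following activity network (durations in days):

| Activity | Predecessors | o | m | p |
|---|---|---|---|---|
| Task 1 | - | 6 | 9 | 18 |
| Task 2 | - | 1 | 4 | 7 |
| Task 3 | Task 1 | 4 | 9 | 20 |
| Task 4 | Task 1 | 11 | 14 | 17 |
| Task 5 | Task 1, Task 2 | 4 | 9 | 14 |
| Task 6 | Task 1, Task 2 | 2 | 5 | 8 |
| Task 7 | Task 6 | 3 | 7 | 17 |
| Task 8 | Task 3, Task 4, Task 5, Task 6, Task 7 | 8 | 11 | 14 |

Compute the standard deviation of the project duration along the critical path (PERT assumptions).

te_Task 1 = (6 + 4·9 + 18)/6 = 60/6 = 10; σ²_Task 1 = ((18−6)/6)² = 4.000
te_Task 2 = (1 + 4·4 + 7)/6 = 24/6 = 4; σ²_Task 2 = ((7−1)/6)² = 1.000
te_Task 3 = (4 + 4·9 + 20)/6 = 60/6 = 10; σ²_Task 3 = ((20−4)/6)² = 7.111
te_Task 4 = (11 + 4·14 + 17)/6 = 84/6 = 14; σ²_Task 4 = ((17−11)/6)² = 1.000
te_Task 5 = (4 + 4·9 + 14)/6 = 54/6 = 9; σ²_Task 5 = ((14−4)/6)² = 2.778
te_Task 6 = (2 + 4·5 + 8)/6 = 30/6 = 5; σ²_Task 6 = ((8−2)/6)² = 1.000
te_Task 7 = (3 + 4·7 + 17)/6 = 48/6 = 8; σ²_Task 7 = ((17−3)/6)² = 5.444
te_Task 8 = (8 + 4·11 + 14)/6 = 66/6 = 11; σ²_Task 8 = ((14−8)/6)² = 1.000

Forward pass:
ES_Task 1 = 0; EF_Task 1 = 10
ES_Task 2 = 0; EF_Task 2 = 4
ES_Task 3 = 10; EF_Task 3 = 10+10 = 20
ES_Task 4 = 10; EF_Task 4 = 10+14 = 24
ES_Task 5 = max(EF_Task 1=10, EF_Task 2=4) = 10; EF_Task 5 = 10+9 = 19
ES_Task 6 = max(EF_Task 1=10, EF_Task 2=4) = 10; EF_Task 6 = 10+5 = 15
ES_Task 7 = 15; EF_Task 7 = 15+8 = 23
ES_Task 8 = max(EF_Task 3=20, EF_Task 4=24, EF_Task 5=19, EF_Task 6=15, EF_Task 7=23) = 24; EF_Task 8 = 24+11 = 35
Expected project duration μ = 35 days. Critical path: Task 1 → Task 4 → Task 8.

Variance along critical path = 4.000 + 1.000 + 1.000 = 6.000
σ = √6.000 = 2.449 days

2.45 days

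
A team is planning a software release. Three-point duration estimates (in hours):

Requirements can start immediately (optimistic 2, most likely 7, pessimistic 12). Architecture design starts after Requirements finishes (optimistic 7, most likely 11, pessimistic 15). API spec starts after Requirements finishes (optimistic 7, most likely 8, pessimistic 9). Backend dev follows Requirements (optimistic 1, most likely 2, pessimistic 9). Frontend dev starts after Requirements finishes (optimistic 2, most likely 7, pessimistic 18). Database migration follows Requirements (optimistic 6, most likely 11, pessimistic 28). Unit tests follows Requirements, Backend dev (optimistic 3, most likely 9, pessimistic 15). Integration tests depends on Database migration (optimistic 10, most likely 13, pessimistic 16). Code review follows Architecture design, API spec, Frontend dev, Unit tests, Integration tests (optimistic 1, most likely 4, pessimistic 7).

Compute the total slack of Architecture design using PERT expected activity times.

te_Requirements = (2 + 4·7 + 12)/6 = 42/6 = 7
te_Architecture design = (7 + 4·11 + 15)/6 = 66/6 = 11
te_API spec = (7 + 4·8 + 9)/6 = 48/6 = 8
te_Backend dev = (1 + 4·2 + 9)/6 = 18/6 = 3
te_Frontend dev = (2 + 4·7 + 18)/6 = 48/6 = 8
te_Database migration = (6 + 4·11 + 28)/6 = 78/6 = 13
te_Unit tests = (3 + 4·9 + 15)/6 = 54/6 = 9
te_Integration tests = (10 + 4·13 + 16)/6 = 78/6 = 13
te_Code review = (1 + 4·4 + 7)/6 = 24/6 = 4

Forward pass:
ES_Requirements = 0; EF_Requirements = 7
ES_Architecture design = 7; EF_Architecture design = 7+11 = 18
ES_API spec = 7; EF_API spec = 7+8 = 15
ES_Backend dev = 7; EF_Backend dev = 7+3 = 10
ES_Frontend dev = 7; EF_Frontend dev = 7+8 = 15
ES_Database migration = 7; EF_Database migration = 7+13 = 20
ES_Unit tests = max(EF_Requirements=7, EF_Backend dev=10) = 10; EF_Unit tests = 10+9 = 19
ES_Integration tests = 20; EF_Integration tests = 20+13 = 33
ES_Code review = max(EF_Architecture design=18, EF_API spec=15, EF_Frontend dev=15, EF_Unit tests=19, EF_Integration tests=33) = 33; EF_Code review = 33+4 = 37
Expected project duration μ = 37 hours. Critical path: Requirements → Database migration → Integration tests → Code review.

Backward pass:
LF_Code review = 37; LS_Code review = 37−4 = 33
LF_Integration tests = LS_Code review = 33; LS_Integration tests = 33−13 = 20
LF_Unit tests = LS_Code review = 33; LS_Unit tests = 33−9 = 24
LF_Database migration = LS_Integration tests = 20; LS_Database migration = 20−13 = 7
LF_Frontend dev = LS_Code review = 33; LS_Frontend dev = 33−8 = 25
LF_Backend dev = LS_Unit tests = 24; LS_Backend dev = 24−3 = 21
LF_API spec = LS_Code review = 33; LS_API spec = 33−8 = 25
LF_Architecture design = LS_Code review = 33; LS_Architecture design = 33−11 = 22
LF_Requirements = min(LS_Architecture design=22, LS_API spec=25, LS_Backend dev=21, LS_Frontend dev=25, LS_Database migration=7, LS_Unit tests=24) = 7; LS_Requirements = 7−7 = 0
Slack_Architecture design = LS_Architecture design − ES_Architecture design = 22 − 7 = 15

15 hours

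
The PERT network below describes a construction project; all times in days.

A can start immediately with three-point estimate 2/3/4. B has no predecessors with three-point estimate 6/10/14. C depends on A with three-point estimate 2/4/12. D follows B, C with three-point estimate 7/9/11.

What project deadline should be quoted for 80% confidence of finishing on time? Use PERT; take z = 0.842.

te_A = (2 + 4·3 + 4)/6 = 18/6 = 3; σ²_A = ((4−2)/6)² = 0.111
te_B = (6 + 4·10 + 14)/6 = 60/6 = 10; σ²_B = ((14−6)/6)² = 1.778
te_C = (2 + 4·4 + 12)/6 = 30/6 = 5; σ²_C = ((12−2)/6)² = 2.778
te_D = (7 + 4·9 + 11)/6 = 54/6 = 9; σ²_D = ((11−7)/6)² = 0.444

Forward pass:
ES_A = 0; EF_A = 3
ES_B = 0; EF_B = 10
ES_C = 3; EF_C = 3+5 = 8
ES_D = max(EF_B=10, EF_C=8) = 10; EF_D = 10+9 = 19
Expected project duration μ = 19 days. Critical path: B → D.

Variance along critical path = 1.778 + 0.444 = 2.222; σ = 1.491 days.
D = μ + z·σ = 19 + 0.842·1.491 = 20.3 days

20.3 days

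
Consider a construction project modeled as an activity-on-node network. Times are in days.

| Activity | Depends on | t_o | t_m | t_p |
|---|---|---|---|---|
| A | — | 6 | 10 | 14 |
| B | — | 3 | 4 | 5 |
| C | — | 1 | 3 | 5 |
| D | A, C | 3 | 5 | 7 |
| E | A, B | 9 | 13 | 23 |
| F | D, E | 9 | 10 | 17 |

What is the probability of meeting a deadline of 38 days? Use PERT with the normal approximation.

0.841

te_A = (6 + 4·10 + 14)/6 = 60/6 = 10; σ²_A = ((14−6)/6)² = 1.778
te_B = (3 + 4·4 + 5)/6 = 24/6 = 4; σ²_B = ((5−3)/6)² = 0.111
te_C = (1 + 4·3 + 5)/6 = 18/6 = 3; σ²_C = ((5−1)/6)² = 0.444
te_D = (3 + 4·5 + 7)/6 = 30/6 = 5; σ²_D = ((7−3)/6)² = 0.444
te_E = (9 + 4·13 + 23)/6 = 84/6 = 14; σ²_E = ((23−9)/6)² = 5.444
te_F = (9 + 4·10 + 17)/6 = 66/6 = 11; σ²_F = ((17−9)/6)² = 1.778

Forward pass:
ES_A = 0; EF_A = 10
ES_B = 0; EF_B = 4
ES_C = 0; EF_C = 3
ES_D = max(EF_A=10, EF_C=3) = 10; EF_D = 10+5 = 15
ES_E = max(EF_A=10, EF_B=4) = 10; EF_E = 10+14 = 24
ES_F = max(EF_D=15, EF_E=24) = 24; EF_F = 24+11 = 35
Expected project duration μ = 35 days. Critical path: A → E → F.

Variance along critical path = 1.778 + 5.444 + 1.778 = 9.000; σ = √9.000 = 3.000 days.
Z = (38 − 35) / 3.000 = 1.000
P(T ≤ 38) = Φ(1.000) ≈ 0.841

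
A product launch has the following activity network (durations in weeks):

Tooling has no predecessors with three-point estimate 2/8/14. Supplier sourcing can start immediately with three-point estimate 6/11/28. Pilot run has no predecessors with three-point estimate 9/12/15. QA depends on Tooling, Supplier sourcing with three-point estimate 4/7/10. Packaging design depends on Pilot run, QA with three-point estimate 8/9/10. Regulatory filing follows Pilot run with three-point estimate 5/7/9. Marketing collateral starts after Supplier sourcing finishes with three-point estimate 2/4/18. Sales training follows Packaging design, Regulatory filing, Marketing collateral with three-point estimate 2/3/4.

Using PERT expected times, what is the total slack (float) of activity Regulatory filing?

10 weeks

te_Tooling = (2 + 4·8 + 14)/6 = 48/6 = 8
te_Supplier sourcing = (6 + 4·11 + 28)/6 = 78/6 = 13
te_Pilot run = (9 + 4·12 + 15)/6 = 72/6 = 12
te_QA = (4 + 4·7 + 10)/6 = 42/6 = 7
te_Packaging design = (8 + 4·9 + 10)/6 = 54/6 = 9
te_Regulatory filing = (5 + 4·7 + 9)/6 = 42/6 = 7
te_Marketing collateral = (2 + 4·4 + 18)/6 = 36/6 = 6
te_Sales training = (2 + 4·3 + 4)/6 = 18/6 = 3

Forward pass:
ES_Tooling = 0; EF_Tooling = 8
ES_Supplier sourcing = 0; EF_Supplier sourcing = 13
ES_Pilot run = 0; EF_Pilot run = 12
ES_QA = max(EF_Tooling=8, EF_Supplier sourcing=13) = 13; EF_QA = 13+7 = 20
ES_Packaging design = max(EF_Pilot run=12, EF_QA=20) = 20; EF_Packaging design = 20+9 = 29
ES_Regulatory filing = 12; EF_Regulatory filing = 12+7 = 19
ES_Marketing collateral = 13; EF_Marketing collateral = 13+6 = 19
ES_Sales training = max(EF_Packaging design=29, EF_Regulatory filing=19, EF_Marketing collateral=19) = 29; EF_Sales training = 29+3 = 32
Expected project duration μ = 32 weeks. Critical path: Supplier sourcing → QA → Packaging design → Sales training.

Backward pass:
LF_Sales training = 32; LS_Sales training = 32−3 = 29
LF_Marketing collateral = LS_Sales training = 29; LS_Marketing collateral = 29−6 = 23
LF_Regulatory filing = LS_Sales training = 29; LS_Regulatory filing = 29−7 = 22
LF_Packaging design = LS_Sales training = 29; LS_Packaging design = 29−9 = 20
LF_QA = LS_Packaging design = 20; LS_QA = 20−7 = 13
LF_Pilot run = min(LS_Packaging design=20, LS_Regulatory filing=22) = 20; LS_Pilot run = 20−12 = 8
LF_Supplier sourcing = min(LS_QA=13, LS_Marketing collateral=23) = 13; LS_Supplier sourcing = 13−13 = 0
LF_Tooling = LS_QA = 13; LS_Tooling = 13−8 = 5
Slack_Regulatory filing = LS_Regulatory filing − ES_Regulatory filing = 22 − 12 = 10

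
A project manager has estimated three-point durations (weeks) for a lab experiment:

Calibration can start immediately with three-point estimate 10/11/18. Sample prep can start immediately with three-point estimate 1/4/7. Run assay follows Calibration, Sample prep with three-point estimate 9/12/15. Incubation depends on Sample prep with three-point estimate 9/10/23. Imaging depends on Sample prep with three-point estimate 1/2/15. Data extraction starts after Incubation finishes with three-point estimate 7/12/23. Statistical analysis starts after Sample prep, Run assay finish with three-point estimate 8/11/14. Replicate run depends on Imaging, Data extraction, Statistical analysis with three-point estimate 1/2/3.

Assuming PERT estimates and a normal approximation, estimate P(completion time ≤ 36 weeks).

0.306

te_Calibration = (10 + 4·11 + 18)/6 = 72/6 = 12; σ²_Calibration = ((18−10)/6)² = 1.778
te_Sample prep = (1 + 4·4 + 7)/6 = 24/6 = 4; σ²_Sample prep = ((7−1)/6)² = 1.000
te_Run assay = (9 + 4·12 + 15)/6 = 72/6 = 12; σ²_Run assay = ((15−9)/6)² = 1.000
te_Incubation = (9 + 4·10 + 23)/6 = 72/6 = 12; σ²_Incubation = ((23−9)/6)² = 5.444
te_Imaging = (1 + 4·2 + 15)/6 = 24/6 = 4; σ²_Imaging = ((15−1)/6)² = 5.444
te_Data extraction = (7 + 4·12 + 23)/6 = 78/6 = 13; σ²_Data extraction = ((23−7)/6)² = 7.111
te_Statistical analysis = (8 + 4·11 + 14)/6 = 66/6 = 11; σ²_Statistical analysis = ((14−8)/6)² = 1.000
te_Replicate run = (1 + 4·2 + 3)/6 = 12/6 = 2; σ²_Replicate run = ((3−1)/6)² = 0.111

Forward pass:
ES_Calibration = 0; EF_Calibration = 12
ES_Sample prep = 0; EF_Sample prep = 4
ES_Run assay = max(EF_Calibration=12, EF_Sample prep=4) = 12; EF_Run assay = 12+12 = 24
ES_Incubation = 4; EF_Incubation = 4+12 = 16
ES_Imaging = 4; EF_Imaging = 4+4 = 8
ES_Data extraction = 16; EF_Data extraction = 16+13 = 29
ES_Statistical analysis = max(EF_Sample prep=4, EF_Run assay=24) = 24; EF_Statistical analysis = 24+11 = 35
ES_Replicate run = max(EF_Imaging=8, EF_Data extraction=29, EF_Statistical analysis=35) = 35; EF_Replicate run = 35+2 = 37
Expected project duration μ = 37 weeks. Critical path: Calibration → Run assay → Statistical analysis → Replicate run.

Variance along critical path = 1.778 + 1.000 + 1.000 + 0.111 = 3.889; σ = √3.889 = 1.972 weeks.
Z = (36 − 37) / 1.972 = -0.507
P(T ≤ 36) = Φ(-0.507) ≈ 0.306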